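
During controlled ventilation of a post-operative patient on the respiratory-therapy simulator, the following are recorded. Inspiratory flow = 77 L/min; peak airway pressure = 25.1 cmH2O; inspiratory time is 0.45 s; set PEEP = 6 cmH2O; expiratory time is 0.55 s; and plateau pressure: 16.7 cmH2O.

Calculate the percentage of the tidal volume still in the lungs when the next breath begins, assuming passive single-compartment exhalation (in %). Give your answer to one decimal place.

21.1

Flow: 77 L/min ÷ 60 = 1.2833 L/s.
Vt = flow × Ti = 1.2833 L/s × 0.45 s × 1000 mL/L = 577.49 mL.
R = (PIP − Pplat)/V̇ = (25.1 − 16.7) / 1.2833 = 8.4/1.2833 = 6.546 cmH2O·s/L.
C = Vt/(Pplat − PEEP) = 577.49 / (16.7 − 6) = 577.49/10.7 = 53.971 mL/cmH2O.
τ = R × C = 6.546 × 0.05397 L/cmH2O = 0.3533 s.
Fraction remaining at end-expiration = e^(−Te/τ) = e^(−0.55/0.3533) = 0.2108 → 21.08%.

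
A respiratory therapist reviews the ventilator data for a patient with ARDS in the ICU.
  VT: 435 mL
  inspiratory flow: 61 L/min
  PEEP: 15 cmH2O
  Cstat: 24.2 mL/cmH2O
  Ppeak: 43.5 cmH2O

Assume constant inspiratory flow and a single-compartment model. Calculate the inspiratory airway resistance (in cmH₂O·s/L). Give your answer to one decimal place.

Flow: 61 L/min ÷ 60 = 1.0167 L/s.
Equation of motion (constant flow): PIP = Vt/C + R·V̇ + PEEP.
R·V̇ = PIP − Vt/C − PEEP = 43.5 − 435/24.2 − 15 = 43.5 − 17.975 − 15 = 10.525 cmH2O.
R = 10.525 / 1.0167 = 10.352 cmH2O·s/L.

10.4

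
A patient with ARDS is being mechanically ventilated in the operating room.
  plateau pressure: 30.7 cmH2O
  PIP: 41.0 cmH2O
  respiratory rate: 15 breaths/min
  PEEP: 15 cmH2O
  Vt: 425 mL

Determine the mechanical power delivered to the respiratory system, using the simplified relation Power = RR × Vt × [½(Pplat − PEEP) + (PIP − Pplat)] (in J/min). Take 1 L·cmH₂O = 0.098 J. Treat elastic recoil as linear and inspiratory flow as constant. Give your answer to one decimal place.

Per-breath work = Vt × [½(Pplat−PEEP) + (PIP−Pplat)] = 0.425 × [0.5×15.7 + 10.3] = 0.425 × 18.15 = 7.714 L·cmH2O.
Power = 15 × 7.714 = 115.71 L·cmH2O/min.
× 0.098 J/(L·cmH2O) → 11.34 J/min.

11.3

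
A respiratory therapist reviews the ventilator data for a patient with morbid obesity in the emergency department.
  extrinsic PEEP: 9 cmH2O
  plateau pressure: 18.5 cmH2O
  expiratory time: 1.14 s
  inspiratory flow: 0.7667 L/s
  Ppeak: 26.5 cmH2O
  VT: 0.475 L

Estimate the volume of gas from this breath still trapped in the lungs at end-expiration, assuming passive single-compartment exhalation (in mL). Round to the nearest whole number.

R = (PIP − Pplat)/V̇ = (26.5 − 18.5) / 0.7667 = 8.0/0.7667 = 10.434 cmH2O·s/L.
C = Vt/(Pplat − PEEP) = 475.0 / (18.5 − 9) = 475.0/9.5 = 50.0 mL/cmH2O.
τ = R × C = 10.434 × 0.05 L/cmH2O = 0.5217 s.
Fraction remaining = e^(−Te/τ) = e^(−1.14/0.5217) = 0.1125.
Trapped volume = 475.0 × 0.1125 = 53.438 mL.

53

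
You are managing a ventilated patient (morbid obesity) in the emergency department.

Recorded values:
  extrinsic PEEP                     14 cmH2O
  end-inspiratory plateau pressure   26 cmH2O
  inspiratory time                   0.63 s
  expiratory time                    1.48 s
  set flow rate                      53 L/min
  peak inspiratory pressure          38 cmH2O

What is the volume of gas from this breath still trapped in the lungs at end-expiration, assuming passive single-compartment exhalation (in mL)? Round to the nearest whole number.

53

Flow: 53 L/min ÷ 60 = 0.8833 L/s.
Vt = flow × Ti = 0.8833 L/s × 0.63 s × 1000 mL/L = 556.48 mL.
R = (PIP − Pplat)/V̇ = (38 − 26) / 0.8833 = 12.0/0.8833 = 13.585 cmH2O·s/L.
C = Vt/(Pplat − PEEP) = 556.48 / (26 − 14) = 556.48/12.0 = 46.373 mL/cmH2O.
τ = R × C = 13.585 × 0.04637 L/cmH2O = 0.6299 s.
Fraction remaining = e^(−Te/τ) = e^(−1.48/0.6299) = 0.09541.
Trapped volume = 556.48 × 0.09541 = 53.094 mL.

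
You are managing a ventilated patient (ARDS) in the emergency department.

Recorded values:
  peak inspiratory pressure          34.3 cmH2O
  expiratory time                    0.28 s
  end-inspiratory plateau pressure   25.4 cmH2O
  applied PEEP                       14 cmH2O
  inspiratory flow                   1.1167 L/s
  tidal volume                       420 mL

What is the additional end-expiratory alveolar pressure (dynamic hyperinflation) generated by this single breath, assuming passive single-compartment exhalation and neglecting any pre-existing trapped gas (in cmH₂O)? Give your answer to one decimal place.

R = (PIP − Pplat)/V̇ = (34.3 − 25.4) / 1.1167 = 8.9/1.1167 = 7.97 cmH2O·s/L.
C = Vt/(Pplat − PEEP) = 420.0 / (25.4 − 14) = 420.0/11.4 = 36.842 mL/cmH2O.
τ = R × C = 7.97 × 0.03684 L/cmH2O = 0.2936 s.
Fraction remaining = e^(−Te/τ) = e^(−0.28/0.2936) = 0.3853; trapped volume = 420.0 × 0.3853 = 161.83 mL.
Additional alveolar pressure from trapping ≈ V_trapped / C = 161.83 / 36.842 = 4.393 cmH2O.

4.4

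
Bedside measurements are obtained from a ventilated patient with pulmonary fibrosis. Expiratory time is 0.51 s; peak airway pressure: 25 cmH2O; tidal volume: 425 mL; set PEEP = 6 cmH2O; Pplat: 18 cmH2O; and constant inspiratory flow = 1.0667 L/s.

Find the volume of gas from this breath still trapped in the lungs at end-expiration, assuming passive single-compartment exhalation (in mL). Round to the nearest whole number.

47

R = (PIP − Pplat)/V̇ = (25 − 18) / 1.0667 = 7.0/1.0667 = 6.562 cmH2O·s/L.
C = Vt/(Pplat − PEEP) = 425.0 / (18 − 6) = 425.0/12.0 = 35.417 mL/cmH2O.
τ = R × C = 6.562 × 0.03542 L/cmH2O = 0.2324 s.
Fraction remaining = e^(−Te/τ) = e^(−0.51/0.2324) = 0.1114.
Trapped volume = 425.0 × 0.1114 = 47.345 mL.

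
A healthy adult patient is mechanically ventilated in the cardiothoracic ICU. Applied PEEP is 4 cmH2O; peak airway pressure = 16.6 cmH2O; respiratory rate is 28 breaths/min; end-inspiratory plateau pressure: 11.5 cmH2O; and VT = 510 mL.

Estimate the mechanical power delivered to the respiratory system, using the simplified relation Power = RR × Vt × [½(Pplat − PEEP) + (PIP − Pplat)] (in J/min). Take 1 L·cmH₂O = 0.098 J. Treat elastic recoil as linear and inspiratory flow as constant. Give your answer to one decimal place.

Per-breath work = Vt × [½(Pplat−PEEP) + (PIP−Pplat)] = 0.510 × [0.5×7.5 + 5.1] = 0.510 × 8.85 = 4.514 L·cmH2O.
Power = 28 × 4.514 = 126.39 L·cmH2O/min.
× 0.098 J/(L·cmH2O) → 12.386 J/min.

12.4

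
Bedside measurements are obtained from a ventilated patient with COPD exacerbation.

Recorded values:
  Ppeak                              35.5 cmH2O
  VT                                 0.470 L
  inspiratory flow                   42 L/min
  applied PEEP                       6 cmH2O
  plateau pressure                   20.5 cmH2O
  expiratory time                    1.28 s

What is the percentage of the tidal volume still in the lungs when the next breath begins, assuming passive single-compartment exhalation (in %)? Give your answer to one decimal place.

Flow: 42 L/min ÷ 60 = 0.7 L/s.
R = (PIP − Pplat)/V̇ = (35.5 − 20.5) / 0.7 = 15.0/0.7 = 21.429 cmH2O·s/L.
C = Vt/(Pplat − PEEP) = 470.0 / (20.5 − 6) = 470.0/14.5 = 32.414 mL/cmH2O.
τ = R × C = 21.429 × 0.03241 L/cmH2O = 0.6945 s.
Fraction remaining at end-expiration = e^(−Te/τ) = e^(−1.28/0.6945) = 0.1583 → 15.83%.

15.8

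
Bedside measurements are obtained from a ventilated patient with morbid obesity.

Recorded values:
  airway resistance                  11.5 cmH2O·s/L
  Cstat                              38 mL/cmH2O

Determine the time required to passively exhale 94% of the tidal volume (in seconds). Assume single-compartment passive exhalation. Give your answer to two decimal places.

1.23

τ = R × C = 11.5 × 38 mL/cmH2O = 11.5 × 0.038 L/cmH2O = 0.437 s.
Exhaled fraction f = 1 − e^(−t/τ) → t = −τ·ln(1 − f) = −0.437·ln(0.06) = 1.229 s.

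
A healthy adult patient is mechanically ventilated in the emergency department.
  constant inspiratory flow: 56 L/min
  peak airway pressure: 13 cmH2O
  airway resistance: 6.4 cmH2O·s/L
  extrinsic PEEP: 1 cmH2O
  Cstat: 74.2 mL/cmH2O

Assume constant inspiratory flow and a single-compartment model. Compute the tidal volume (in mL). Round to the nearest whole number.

Flow: 56 L/min ÷ 60 = 0.9333 L/s.
Equation of motion (constant flow): PIP = Vt/C + R·V̇ + PEEP.
Vt/C = PIP − R·V̇ − PEEP = 13 − 5.973 − 1 = 6.027 cmH2O.
Vt = C × 6.027 = 74.2 × 6.027 = 447.2 mL.

447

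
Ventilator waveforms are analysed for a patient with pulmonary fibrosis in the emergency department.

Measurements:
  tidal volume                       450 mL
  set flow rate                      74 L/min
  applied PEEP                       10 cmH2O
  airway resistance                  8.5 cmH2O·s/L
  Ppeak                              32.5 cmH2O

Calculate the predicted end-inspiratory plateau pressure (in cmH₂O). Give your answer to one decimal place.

22.0

Flow: 74 L/min ÷ 60 = 1.2333 L/s.
Pplat = PIP − Raw × flow = 32.5 − 8.5 × 1.2333 = 32.5 − 10.483 = 22.017 cmH2O.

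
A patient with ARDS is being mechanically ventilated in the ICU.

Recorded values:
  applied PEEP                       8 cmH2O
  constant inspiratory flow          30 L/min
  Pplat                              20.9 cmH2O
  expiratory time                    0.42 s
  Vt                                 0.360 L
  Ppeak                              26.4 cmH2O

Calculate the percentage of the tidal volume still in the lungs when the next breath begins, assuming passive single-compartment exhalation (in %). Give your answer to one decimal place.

Flow: 30 L/min ÷ 60 = 0.5 L/s.
R = (PIP − Pplat)/V̇ = (26.4 − 20.9) / 0.5 = 5.5/0.5 = 11.0 cmH2O·s/L.
C = Vt/(Pplat − PEEP) = 360.0 / (20.9 − 8) = 360.0/12.9 = 27.907 mL/cmH2O.
τ = R × C = 11.0 × 0.02791 L/cmH2O = 0.307 s.
Fraction remaining at end-expiration = e^(−Te/τ) = e^(−0.42/0.307) = 0.2546 → 25.46%.

25.5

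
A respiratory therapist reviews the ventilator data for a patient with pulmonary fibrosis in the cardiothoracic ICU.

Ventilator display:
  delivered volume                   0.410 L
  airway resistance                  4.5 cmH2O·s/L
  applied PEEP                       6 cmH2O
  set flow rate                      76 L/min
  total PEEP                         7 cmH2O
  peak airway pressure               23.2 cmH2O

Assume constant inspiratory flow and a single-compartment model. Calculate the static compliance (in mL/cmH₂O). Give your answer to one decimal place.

39.0

Flow: 76 L/min ÷ 60 = 1.2667 L/s.
Total PEEP = 7 cmH2O (set 6 + intrinsic 1); this is the baseline alveolar pressure.
Equation of motion (constant flow): PIP = Vt/C + R·V̇ + PEEP.
Vt/C = PIP − R·V̇ − PEEP = 23.2 − 4.5×1.2667 − 7 = 23.2 − 5.7 − 7 = 10.5 cmH2O.
C = Vt / 10.5 = 410 / 10.5 = 39.048 mL/cmH2O.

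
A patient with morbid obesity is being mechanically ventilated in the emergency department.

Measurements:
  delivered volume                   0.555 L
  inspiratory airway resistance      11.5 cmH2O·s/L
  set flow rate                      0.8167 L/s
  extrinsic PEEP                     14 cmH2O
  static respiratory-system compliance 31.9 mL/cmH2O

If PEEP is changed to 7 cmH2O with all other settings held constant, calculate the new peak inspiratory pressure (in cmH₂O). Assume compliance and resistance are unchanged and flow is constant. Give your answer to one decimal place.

PIP = Vt/C + R·V̇ + PEEP (constant-flow equation of motion).
Only the baseline term changes: ΔPIP = ΔPEEP = 7 − 14 = -7.0 cmH2O.
Original PIP = 555/31.9 + 11.5×0.8167 + 14 = 40.79 cmH2O; new PIP = 40.79 + (-7.0) = 33.79 cmH2O.

33.8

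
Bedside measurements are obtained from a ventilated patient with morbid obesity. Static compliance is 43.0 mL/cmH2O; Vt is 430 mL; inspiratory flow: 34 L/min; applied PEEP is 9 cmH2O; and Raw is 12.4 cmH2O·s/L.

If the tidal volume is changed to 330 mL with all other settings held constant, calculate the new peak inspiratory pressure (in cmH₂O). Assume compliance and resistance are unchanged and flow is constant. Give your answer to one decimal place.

23.7

Flow: 34 L/min ÷ 60 = 0.5667 L/s.
PIP = Vt/C + R·V̇ + PEEP (constant-flow equation of motion).
Only the elastic term changes: ΔPIP = ΔVt / C = (330 − 430) / 43.0 = -2.326 cmH2O.
Original PIP = 430/43.0 + 12.4×0.5667 + 9 = 26.027 cmH2O; new PIP = 26.027 + (-2.326) = 23.701 cmH2O.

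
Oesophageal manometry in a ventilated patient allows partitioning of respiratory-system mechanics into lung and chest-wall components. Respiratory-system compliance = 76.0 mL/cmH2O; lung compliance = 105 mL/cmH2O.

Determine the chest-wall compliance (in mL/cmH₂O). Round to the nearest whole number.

275

1/Ccw = 1/Crs − 1/CL.
1/Ccw = 1/76.0 − 1/105 = 0.003634.
Ccw = 275.18 mL/cmH2O.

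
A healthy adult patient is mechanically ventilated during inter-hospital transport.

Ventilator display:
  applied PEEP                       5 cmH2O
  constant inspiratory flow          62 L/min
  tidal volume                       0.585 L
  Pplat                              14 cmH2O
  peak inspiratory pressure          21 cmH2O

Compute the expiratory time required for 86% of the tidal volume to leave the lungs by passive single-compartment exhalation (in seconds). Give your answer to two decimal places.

Flow: 62 L/min ÷ 60 = 1.0333 L/s.
R = (PIP − Pplat)/V̇ = (21 − 14) / 1.0333 = 7.0/1.0333 = 6.774 cmH2O·s/L.
C = Vt/(Pplat − PEEP) = 585.0 / (14 − 5) = 585.0/9.0 = 65.0 mL/cmH2O.
τ = R × C = 6.774 × 0.065 L/cmH2O = 0.4403 s.
t = −τ·ln(1 − 0.86) = −0.4403·ln(0.14) = 0.8657 s.

0.87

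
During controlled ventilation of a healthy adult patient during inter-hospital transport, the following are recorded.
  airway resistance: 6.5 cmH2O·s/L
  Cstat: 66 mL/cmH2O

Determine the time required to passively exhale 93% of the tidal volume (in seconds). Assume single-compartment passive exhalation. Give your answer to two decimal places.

τ = R × C = 6.5 × 66 mL/cmH2O = 6.5 × 0.066 L/cmH2O = 0.429 s.
Exhaled fraction f = 1 − e^(−t/τ) → t = −τ·ln(1 − f) = −0.429·ln(0.07) = 1.141 s.

1.14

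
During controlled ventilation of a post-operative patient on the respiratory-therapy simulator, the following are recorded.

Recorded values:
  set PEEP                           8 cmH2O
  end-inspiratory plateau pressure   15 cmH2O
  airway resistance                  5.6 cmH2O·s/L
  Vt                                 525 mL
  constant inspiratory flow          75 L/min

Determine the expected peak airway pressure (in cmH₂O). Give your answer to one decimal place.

22.0

Flow: 75 L/min ÷ 60 = 1.25 L/s.
PIP = Pplat + Raw × flow = 15 + 5.6 × 1.25 = 15 + 7.0 = 22.0 cmH2O.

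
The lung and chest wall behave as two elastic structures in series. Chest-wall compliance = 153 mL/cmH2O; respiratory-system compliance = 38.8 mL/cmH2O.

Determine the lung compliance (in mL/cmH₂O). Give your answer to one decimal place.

1/CL = 1/Crs − 1/Ccw.
1/CL = 1/38.8 − 1/153 = 0.01924.
CL = 51.975 mL/cmH2O.

52.0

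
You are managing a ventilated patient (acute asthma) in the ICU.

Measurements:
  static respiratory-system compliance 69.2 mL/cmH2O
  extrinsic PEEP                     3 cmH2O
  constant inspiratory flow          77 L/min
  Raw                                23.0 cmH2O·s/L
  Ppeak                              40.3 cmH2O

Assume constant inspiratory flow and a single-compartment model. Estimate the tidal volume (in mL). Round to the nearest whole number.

539

Flow: 77 L/min ÷ 60 = 1.2833 L/s.
Equation of motion (constant flow): PIP = Vt/C + R·V̇ + PEEP.
Vt/C = PIP − R·V̇ − PEEP = 40.3 − 29.516 − 3 = 7.784 cmH2O.
Vt = C × 7.784 = 69.2 × 7.784 = 538.65 mL.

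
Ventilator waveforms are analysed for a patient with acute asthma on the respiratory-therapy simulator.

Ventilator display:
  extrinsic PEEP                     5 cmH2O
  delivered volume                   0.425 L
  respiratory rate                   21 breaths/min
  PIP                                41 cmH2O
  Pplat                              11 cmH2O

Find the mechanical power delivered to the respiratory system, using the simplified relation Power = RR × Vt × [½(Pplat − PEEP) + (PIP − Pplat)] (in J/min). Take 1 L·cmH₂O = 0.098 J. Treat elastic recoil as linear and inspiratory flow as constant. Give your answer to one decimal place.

28.9

Per-breath work = Vt × [½(Pplat−PEEP) + (PIP−Pplat)] = 0.425 × [0.5×6.0 + 30.0] = 0.425 × 33.0 = 14.025 L·cmH2O.
Power = 21 × 14.025 = 294.53 L·cmH2O/min.
× 0.098 J/(L·cmH2O) → 28.864 J/min.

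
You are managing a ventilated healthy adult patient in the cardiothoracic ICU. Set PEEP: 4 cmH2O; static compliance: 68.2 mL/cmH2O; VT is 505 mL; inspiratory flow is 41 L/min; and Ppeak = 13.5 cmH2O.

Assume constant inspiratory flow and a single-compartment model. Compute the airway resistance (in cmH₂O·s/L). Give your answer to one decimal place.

3.1

Flow: 41 L/min ÷ 60 = 0.6833 L/s.
Equation of motion (constant flow): PIP = Vt/C + R·V̇ + PEEP.
R·V̇ = PIP − Vt/C − PEEP = 13.5 − 505/68.2 − 4 = 13.5 − 7.405 − 4 = 2.095 cmH2O.
R = 2.095 / 0.6833 = 3.066 cmH2O·s/L.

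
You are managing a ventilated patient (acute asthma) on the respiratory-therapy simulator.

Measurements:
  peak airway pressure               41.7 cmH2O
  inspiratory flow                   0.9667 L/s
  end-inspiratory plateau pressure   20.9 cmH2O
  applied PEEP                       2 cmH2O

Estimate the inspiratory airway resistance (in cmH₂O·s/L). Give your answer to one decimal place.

Raw = (PIP − Pplat) / flow = (41.7 − 20.9) / 0.9667 = 20.8 / 0.9667 = 21.516 cmH2O·s/L.

21.5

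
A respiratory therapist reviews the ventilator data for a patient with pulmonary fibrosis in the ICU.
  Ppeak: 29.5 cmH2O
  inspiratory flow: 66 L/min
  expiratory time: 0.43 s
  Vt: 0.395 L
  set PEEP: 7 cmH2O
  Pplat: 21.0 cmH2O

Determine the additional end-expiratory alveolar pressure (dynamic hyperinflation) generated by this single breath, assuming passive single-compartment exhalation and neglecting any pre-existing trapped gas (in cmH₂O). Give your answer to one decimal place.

1.9

Flow: 66 L/min ÷ 60 = 1.1 L/s.
R = (PIP − Pplat)/V̇ = (29.5 − 21.0) / 1.1 = 8.5/1.1 = 7.727 cmH2O·s/L.
C = Vt/(Pplat − PEEP) = 395.0 / (21.0 − 7) = 395.0/14.0 = 28.214 mL/cmH2O.
τ = R × C = 7.727 × 0.02821 L/cmH2O = 0.218 s.
Fraction remaining = e^(−Te/τ) = e^(−0.43/0.218) = 0.1391; trapped volume = 395.0 × 0.1391 = 54.945 mL.
Additional alveolar pressure from trapping ≈ V_trapped / C = 54.945 / 28.214 = 1.947 cmH2O.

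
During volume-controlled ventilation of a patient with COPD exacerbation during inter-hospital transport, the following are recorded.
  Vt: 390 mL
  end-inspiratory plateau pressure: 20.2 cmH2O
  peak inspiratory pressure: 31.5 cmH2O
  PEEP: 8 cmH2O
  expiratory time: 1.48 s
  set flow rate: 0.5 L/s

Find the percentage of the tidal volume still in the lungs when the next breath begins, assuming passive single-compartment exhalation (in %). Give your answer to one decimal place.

R = (PIP − Pplat)/V̇ = (31.5 − 20.2) / 0.5 = 11.3/0.5 = 22.6 cmH2O·s/L.
C = Vt/(Pplat − PEEP) = 390.0 / (20.2 − 8) = 390.0/12.2 = 31.967 mL/cmH2O.
τ = R × C = 22.6 × 0.03197 L/cmH2O = 0.7225 s.
Fraction remaining at end-expiration = e^(−Te/τ) = e^(−1.48/0.7225) = 0.1289 → 12.89%.

12.9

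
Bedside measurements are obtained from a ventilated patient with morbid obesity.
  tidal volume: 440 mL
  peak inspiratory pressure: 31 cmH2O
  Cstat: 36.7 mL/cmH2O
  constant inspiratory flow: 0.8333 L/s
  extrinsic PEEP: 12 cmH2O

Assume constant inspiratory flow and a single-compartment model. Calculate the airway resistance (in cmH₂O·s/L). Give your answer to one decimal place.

Equation of motion (constant flow): PIP = Vt/C + R·V̇ + PEEP.
R·V̇ = PIP − Vt/C − PEEP = 31 − 440/36.7 − 12 = 31 − 11.989 − 12 = 7.011 cmH2O.
R = 7.011 / 0.8333 = 8.414 cmH2O·s/L.

8.4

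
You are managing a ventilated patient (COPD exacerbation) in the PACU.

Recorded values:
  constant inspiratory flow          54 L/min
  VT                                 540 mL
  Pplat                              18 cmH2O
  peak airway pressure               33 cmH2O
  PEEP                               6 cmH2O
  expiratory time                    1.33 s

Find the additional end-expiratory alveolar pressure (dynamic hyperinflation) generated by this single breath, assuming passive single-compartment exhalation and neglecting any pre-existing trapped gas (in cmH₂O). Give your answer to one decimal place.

Flow: 54 L/min ÷ 60 = 0.9 L/s.
R = (PIP − Pplat)/V̇ = (33 − 18) / 0.9 = 15.0/0.9 = 16.667 cmH2O·s/L.
C = Vt/(Pplat − PEEP) = 540.0 / (18 − 6) = 540.0/12.0 = 45.0 mL/cmH2O.
τ = R × C = 16.667 × 0.045 L/cmH2O = 0.75 s.
Fraction remaining = e^(−Te/τ) = e^(−1.33/0.75) = 0.1698; trapped volume = 540.0 × 0.1698 = 91.692 mL.
Additional alveolar pressure from trapping ≈ V_trapped / C = 91.692 / 45.0 = 2.038 cmH2O.

2.0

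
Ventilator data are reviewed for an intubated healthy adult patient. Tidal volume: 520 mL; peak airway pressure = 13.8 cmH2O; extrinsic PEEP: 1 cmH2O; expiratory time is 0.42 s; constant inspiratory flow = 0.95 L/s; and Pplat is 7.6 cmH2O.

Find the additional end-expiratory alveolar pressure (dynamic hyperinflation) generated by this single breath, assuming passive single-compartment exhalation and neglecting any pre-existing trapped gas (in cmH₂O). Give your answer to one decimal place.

R = (PIP − Pplat)/V̇ = (13.8 − 7.6) / 0.95 = 6.2/0.95 = 6.526 cmH2O·s/L.
C = Vt/(Pplat − PEEP) = 520.0 / (7.6 − 1) = 520.0/6.6 = 78.788 mL/cmH2O.
τ = R × C = 6.526 × 0.07879 L/cmH2O = 0.5142 s.
Fraction remaining = e^(−Te/τ) = e^(−0.42/0.5142) = 0.4418; trapped volume = 520.0 × 0.4418 = 229.74 mL.
Additional alveolar pressure from trapping ≈ V_trapped / C = 229.74 / 78.788 = 2.916 cmH2O.

2.9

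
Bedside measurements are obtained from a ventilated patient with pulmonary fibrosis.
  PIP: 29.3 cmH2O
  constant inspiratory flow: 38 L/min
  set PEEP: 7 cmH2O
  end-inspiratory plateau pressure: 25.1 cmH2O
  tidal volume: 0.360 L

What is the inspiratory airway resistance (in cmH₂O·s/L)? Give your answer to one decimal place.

6.6

Flow: 38 L/min ÷ 60 = 0.6333 L/s.
Raw = (PIP − Pplat) / flow = (29.3 − 25.1) / 0.6333 = 4.2 / 0.6333 = 6.632 cmH2O·s/L.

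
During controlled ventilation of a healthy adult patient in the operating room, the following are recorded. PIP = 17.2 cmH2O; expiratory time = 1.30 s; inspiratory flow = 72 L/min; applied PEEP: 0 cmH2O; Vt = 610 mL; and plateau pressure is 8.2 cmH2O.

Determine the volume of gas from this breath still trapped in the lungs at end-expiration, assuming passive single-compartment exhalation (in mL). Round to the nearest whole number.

59

Flow: 72 L/min ÷ 60 = 1.2 L/s.
R = (PIP − Pplat)/V̇ = (17.2 − 8.2) / 1.2 = 9.0/1.2 = 7.5 cmH2O·s/L.
C = Vt/(Pplat − PEEP) = 610.0 / (8.2 − 0) = 610.0/8.2 = 74.39 mL/cmH2O.
τ = R × C = 7.5 × 0.07439 L/cmH2O = 0.5579 s.
Fraction remaining = e^(−Te/τ) = e^(−1.30/0.5579) = 0.09728.
Trapped volume = 610.0 × 0.09728 = 59.341 mL.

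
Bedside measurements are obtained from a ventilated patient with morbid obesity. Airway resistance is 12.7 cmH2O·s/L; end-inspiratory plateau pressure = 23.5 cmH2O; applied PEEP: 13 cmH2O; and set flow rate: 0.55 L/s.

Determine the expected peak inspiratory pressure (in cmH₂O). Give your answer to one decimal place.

PIP = Pplat + Raw × flow = 23.5 + 12.7 × 0.55 = 23.5 + 6.985 = 30.485 cmH2O.

30.5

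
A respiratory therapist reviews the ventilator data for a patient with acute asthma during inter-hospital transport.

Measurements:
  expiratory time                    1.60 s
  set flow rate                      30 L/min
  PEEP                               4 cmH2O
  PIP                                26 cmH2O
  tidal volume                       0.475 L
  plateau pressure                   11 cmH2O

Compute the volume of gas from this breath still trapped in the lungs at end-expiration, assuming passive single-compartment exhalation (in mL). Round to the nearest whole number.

Flow: 30 L/min ÷ 60 = 0.5 L/s.
R = (PIP − Pplat)/V̇ = (26 − 11) / 0.5 = 15.0/0.5 = 30.0 cmH2O·s/L.
C = Vt/(Pplat − PEEP) = 475.0 / (11 − 4) = 475.0/7.0 = 67.857 mL/cmH2O.
τ = R × C = 30.0 × 0.06786 L/cmH2O = 2.036 s.
Fraction remaining = e^(−Te/τ) = e^(−1.60/2.036) = 0.4557.
Trapped volume = 475.0 × 0.4557 = 216.46 mL.

216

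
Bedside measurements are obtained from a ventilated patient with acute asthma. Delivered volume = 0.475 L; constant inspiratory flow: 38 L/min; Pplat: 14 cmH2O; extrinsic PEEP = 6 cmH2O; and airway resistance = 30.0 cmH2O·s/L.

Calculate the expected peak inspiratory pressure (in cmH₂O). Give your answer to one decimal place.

Flow: 38 L/min ÷ 60 = 0.6333 L/s.
PIP = Pplat + Raw × flow = 14 + 30.0 × 0.6333 = 14 + 18.999 = 32.999 cmH2O.

33.0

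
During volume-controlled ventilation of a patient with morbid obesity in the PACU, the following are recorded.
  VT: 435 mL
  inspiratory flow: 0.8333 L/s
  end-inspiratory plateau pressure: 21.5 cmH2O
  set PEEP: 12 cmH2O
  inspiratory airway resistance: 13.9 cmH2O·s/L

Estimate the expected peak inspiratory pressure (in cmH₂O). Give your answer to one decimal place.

PIP = Pplat + Raw × flow = 21.5 + 13.9 × 0.8333 = 21.5 + 11.583 = 33.083 cmH2O.

33.1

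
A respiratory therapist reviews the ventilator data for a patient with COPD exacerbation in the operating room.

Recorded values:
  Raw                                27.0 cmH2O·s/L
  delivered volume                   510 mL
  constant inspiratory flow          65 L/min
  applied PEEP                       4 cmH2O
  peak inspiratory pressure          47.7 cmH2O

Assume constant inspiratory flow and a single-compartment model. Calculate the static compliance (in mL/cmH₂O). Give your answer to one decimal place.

Flow: 65 L/min ÷ 60 = 1.0833 L/s.
Equation of motion (constant flow): PIP = Vt/C + R·V̇ + PEEP.
Vt/C = PIP − R·V̇ − PEEP = 47.7 − 27.0×1.0833 − 4 = 47.7 − 29.249 − 4 = 14.451 cmH2O.
C = Vt / 14.451 = 510 / 14.451 = 35.292 mL/cmH2O.

35.3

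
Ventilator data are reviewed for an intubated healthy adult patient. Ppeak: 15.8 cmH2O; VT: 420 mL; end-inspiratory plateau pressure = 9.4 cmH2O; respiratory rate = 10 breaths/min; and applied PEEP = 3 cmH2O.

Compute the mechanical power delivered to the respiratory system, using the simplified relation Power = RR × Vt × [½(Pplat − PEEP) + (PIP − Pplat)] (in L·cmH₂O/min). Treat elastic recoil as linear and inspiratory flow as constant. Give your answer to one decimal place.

Per-breath work = Vt × [½(Pplat−PEEP) + (PIP−Pplat)] = 0.420 × [0.5×6.4 + 6.4] = 0.420 × 9.6 = 4.032 L·cmH2O.
Power = 10 × 4.032 = 40.32 L·cmH2O/min.

40.3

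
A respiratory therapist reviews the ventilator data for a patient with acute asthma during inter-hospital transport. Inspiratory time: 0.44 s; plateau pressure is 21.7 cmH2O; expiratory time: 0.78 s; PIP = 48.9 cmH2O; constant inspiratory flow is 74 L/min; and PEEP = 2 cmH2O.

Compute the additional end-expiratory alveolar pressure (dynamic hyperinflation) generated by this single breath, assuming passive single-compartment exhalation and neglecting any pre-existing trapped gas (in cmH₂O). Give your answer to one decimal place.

5.5

Flow: 74 L/min ÷ 60 = 1.2333 L/s.
Vt = flow × Ti = 1.2333 L/s × 0.44 s × 1000 mL/L = 542.65 mL.
R = (PIP − Pplat)/V̇ = (48.9 − 21.7) / 1.2333 = 27.2/1.2333 = 22.055 cmH2O·s/L.
C = Vt/(Pplat − PEEP) = 542.65 / (21.7 − 2) = 542.65/19.7 = 27.546 mL/cmH2O.
τ = R × C = 22.055 × 0.02755 L/cmH2O = 0.6076 s.
Fraction remaining = e^(−Te/τ) = e^(−0.78/0.6076) = 0.277; trapped volume = 542.65 × 0.277 = 150.31 mL.
Additional alveolar pressure from trapping ≈ V_trapped / C = 150.31 / 27.546 = 5.457 cmH2O.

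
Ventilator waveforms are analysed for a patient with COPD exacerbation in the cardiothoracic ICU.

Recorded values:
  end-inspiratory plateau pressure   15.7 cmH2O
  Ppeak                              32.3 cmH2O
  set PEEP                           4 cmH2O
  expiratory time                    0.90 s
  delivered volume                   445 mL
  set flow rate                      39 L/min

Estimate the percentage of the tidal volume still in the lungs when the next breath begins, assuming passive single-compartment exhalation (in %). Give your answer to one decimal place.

Flow: 39 L/min ÷ 60 = 0.65 L/s.
R = (PIP − Pplat)/V̇ = (32.3 − 15.7) / 0.65 = 16.6/0.65 = 25.538 cmH2O·s/L.
C = Vt/(Pplat − PEEP) = 445.0 / (15.7 − 4) = 445.0/11.7 = 38.034 mL/cmH2O.
τ = R × C = 25.538 × 0.03803 L/cmH2O = 0.9712 s.
Fraction remaining at end-expiration = e^(−Te/τ) = e^(−0.90/0.9712) = 0.3959 → 39.59%.

39.6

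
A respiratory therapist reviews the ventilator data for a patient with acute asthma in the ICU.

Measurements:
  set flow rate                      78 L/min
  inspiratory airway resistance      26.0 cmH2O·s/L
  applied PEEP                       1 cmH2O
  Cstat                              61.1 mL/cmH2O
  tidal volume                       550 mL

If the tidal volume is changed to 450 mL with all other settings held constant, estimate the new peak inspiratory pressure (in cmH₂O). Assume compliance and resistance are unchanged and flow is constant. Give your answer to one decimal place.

Flow: 78 L/min ÷ 60 = 1.3 L/s.
PIP = Vt/C + R·V̇ + PEEP (constant-flow equation of motion).
Only the elastic term changes: ΔPIP = ΔVt / C = (450 − 550) / 61.1 = -1.637 cmH2O.
Original PIP = 550/61.1 + 26.0×1.3 + 1 = 43.802 cmH2O; new PIP = 43.802 + (-1.637) = 42.165 cmH2O.

42.2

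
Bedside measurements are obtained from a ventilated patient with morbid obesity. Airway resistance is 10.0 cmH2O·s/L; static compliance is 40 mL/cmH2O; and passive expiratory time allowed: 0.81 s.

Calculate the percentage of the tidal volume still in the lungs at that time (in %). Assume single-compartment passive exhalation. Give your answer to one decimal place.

13.2

τ = R × C = 10.0 × 40 mL/cmH2O = 10.0 × 0.040 L/cmH2O = 0.4 s.
Passive exhalation: V(t)/V₀ = e^(−t/τ) = e^(−0.81/0.4) = 0.132.
Fraction remaining = 0.132 → 13.2%.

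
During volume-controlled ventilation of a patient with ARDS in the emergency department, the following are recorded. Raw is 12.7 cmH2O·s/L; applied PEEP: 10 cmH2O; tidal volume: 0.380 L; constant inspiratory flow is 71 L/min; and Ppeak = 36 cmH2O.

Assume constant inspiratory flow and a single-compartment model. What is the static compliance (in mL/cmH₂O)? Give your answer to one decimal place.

Flow: 71 L/min ÷ 60 = 1.1833 L/s.
Equation of motion (constant flow): PIP = Vt/C + R·V̇ + PEEP.
Vt/C = PIP − R·V̇ − PEEP = 36 − 12.7×1.1833 − 10 = 36 − 15.028 − 10 = 10.972 cmH2O.
C = Vt / 10.972 = 380 / 10.972 = 34.634 mL/cmH2O.

34.6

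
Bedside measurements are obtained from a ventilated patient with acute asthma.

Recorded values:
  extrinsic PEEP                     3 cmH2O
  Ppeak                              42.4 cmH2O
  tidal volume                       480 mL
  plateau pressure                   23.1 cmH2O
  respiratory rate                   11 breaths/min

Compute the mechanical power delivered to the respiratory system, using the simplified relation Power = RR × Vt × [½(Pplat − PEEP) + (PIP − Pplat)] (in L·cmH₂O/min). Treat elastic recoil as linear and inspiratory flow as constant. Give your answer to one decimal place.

Per-breath work = Vt × [½(Pplat−PEEP) + (PIP−Pplat)] = 0.480 × [0.5×20.1 + 19.3] = 0.480 × 29.35 = 14.088 L·cmH2O.
Power = 11 × 14.088 = 154.97 L·cmH2O/min.

155.0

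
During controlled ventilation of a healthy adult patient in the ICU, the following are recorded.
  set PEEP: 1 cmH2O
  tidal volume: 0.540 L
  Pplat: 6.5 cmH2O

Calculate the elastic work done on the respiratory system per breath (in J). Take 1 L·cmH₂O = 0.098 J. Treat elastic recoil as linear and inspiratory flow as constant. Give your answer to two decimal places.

0.15

Elastic work ≈ ½ × (Pplat − PEEP) × Vt = 0.5 × (6.5 − 1) × 0.540 L = 0.5 × 5.5 × 0.540 = 1.485 L·cmH2O.
× 0.098 J/(L·cmH2O) → 0.1455 J.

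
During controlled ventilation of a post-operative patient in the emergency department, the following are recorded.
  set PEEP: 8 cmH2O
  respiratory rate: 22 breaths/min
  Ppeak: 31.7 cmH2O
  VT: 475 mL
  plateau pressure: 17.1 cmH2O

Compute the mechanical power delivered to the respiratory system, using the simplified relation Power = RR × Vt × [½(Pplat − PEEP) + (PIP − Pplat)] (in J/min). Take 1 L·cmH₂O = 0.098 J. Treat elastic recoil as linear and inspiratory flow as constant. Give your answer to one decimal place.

Per-breath work = Vt × [½(Pplat−PEEP) + (PIP−Pplat)] = 0.475 × [0.5×9.1 + 14.6] = 0.475 × 19.15 = 9.096 L·cmH2O.
Power = 22 × 9.096 = 200.11 L·cmH2O/min.
× 0.098 J/(L·cmH2O) → 19.611 J/min.

19.6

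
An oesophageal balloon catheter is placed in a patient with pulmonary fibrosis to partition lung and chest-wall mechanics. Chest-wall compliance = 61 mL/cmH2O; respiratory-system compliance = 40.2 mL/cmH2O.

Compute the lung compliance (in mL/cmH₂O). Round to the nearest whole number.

118

1/CL = 1/Crs − 1/Ccw.
1/CL = 1/40.2 − 1/61 = 0.008482.
CL = 117.9 mL/cmH2O.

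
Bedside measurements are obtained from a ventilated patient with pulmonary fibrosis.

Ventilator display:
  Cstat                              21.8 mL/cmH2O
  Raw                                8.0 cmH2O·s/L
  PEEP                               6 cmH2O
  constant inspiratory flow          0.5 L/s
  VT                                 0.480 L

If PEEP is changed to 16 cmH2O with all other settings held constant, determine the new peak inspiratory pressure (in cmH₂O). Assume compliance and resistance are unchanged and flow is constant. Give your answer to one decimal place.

42.0

PIP = Vt/C + R·V̇ + PEEP (constant-flow equation of motion).
Only the baseline term changes: ΔPIP = ΔPEEP = 16 − 6 = 10.0 cmH2O.
Original PIP = 480/21.8 + 8.0×0.5 + 6 = 32.018 cmH2O; new PIP = 32.018 + (10.0) = 42.018 cmH2O.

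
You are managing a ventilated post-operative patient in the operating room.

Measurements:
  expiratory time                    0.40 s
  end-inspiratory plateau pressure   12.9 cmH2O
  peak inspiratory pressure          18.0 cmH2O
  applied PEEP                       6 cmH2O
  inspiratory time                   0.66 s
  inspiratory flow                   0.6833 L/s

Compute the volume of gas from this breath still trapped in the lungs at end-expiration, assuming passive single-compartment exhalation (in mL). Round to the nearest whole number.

199

Vt = flow × Ti = 0.6833 L/s × 0.66 s × 1000 mL/L = 450.98 mL.
R = (PIP − Pplat)/V̇ = (18.0 − 12.9) / 0.6833 = 5.1/0.6833 = 7.464 cmH2O·s/L.
C = Vt/(Pplat − PEEP) = 450.98 / (12.9 − 6) = 450.98/6.9 = 65.359 mL/cmH2O.
τ = R × C = 7.464 × 0.06536 L/cmH2O = 0.4878 s.
Fraction remaining = e^(−Te/τ) = e^(−0.40/0.4878) = 0.4404.
Trapped volume = 450.98 × 0.4404 = 198.61 mL.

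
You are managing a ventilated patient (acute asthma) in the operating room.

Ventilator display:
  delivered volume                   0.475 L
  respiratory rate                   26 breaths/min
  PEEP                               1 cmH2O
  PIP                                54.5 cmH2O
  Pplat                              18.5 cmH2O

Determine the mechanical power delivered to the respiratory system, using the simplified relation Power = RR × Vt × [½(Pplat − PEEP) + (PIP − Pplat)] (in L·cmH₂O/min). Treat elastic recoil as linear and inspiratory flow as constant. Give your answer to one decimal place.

552.7

Per-breath work = Vt × [½(Pplat−PEEP) + (PIP−Pplat)] = 0.475 × [0.5×17.5 + 36.0] = 0.475 × 44.75 = 21.256 L·cmH2O.
Power = 26 × 21.256 = 552.66 L·cmH2O/min.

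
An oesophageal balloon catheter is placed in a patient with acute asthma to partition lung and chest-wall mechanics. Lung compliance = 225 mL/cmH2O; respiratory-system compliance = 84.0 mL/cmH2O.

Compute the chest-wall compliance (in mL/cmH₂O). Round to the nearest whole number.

134

1/Ccw = 1/Crs − 1/CL.
1/Ccw = 1/84.0 − 1/225 = 0.00746.
Ccw = 134.05 mL/cmH2O.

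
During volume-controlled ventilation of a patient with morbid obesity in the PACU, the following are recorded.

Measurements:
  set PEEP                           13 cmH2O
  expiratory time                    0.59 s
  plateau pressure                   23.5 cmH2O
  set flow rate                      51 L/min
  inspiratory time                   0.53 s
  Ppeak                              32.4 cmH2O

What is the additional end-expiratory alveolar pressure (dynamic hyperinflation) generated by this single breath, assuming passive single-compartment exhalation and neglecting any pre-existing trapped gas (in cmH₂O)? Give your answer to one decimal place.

2.8

Flow: 51 L/min ÷ 60 = 0.85 L/s.
Vt = flow × Ti = 0.85 L/s × 0.53 s × 1000 mL/L = 450.5 mL.
R = (PIP − Pplat)/V̇ = (32.4 − 23.5) / 0.85 = 8.9/0.85 = 10.471 cmH2O·s/L.
C = Vt/(Pplat − PEEP) = 450.5 / (23.5 − 13) = 450.5/10.5 = 42.905 mL/cmH2O.
τ = R × C = 10.471 × 0.04291 L/cmH2O = 0.4493 s.
Fraction remaining = e^(−Te/τ) = e^(−0.59/0.4493) = 0.269; trapped volume = 450.5 × 0.269 = 121.18 mL.
Additional alveolar pressure from trapping ≈ V_trapped / C = 121.18 / 42.905 = 2.824 cmH2O.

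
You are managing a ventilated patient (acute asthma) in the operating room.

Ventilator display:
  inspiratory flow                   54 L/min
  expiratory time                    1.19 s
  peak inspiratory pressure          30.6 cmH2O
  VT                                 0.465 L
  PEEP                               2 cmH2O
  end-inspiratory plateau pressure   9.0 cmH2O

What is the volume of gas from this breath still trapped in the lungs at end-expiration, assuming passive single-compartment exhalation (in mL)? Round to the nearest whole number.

Flow: 54 L/min ÷ 60 = 0.9 L/s.
R = (PIP − Pplat)/V̇ = (30.6 − 9.0) / 0.9 = 21.6/0.9 = 24.0 cmH2O·s/L.
C = Vt/(Pplat − PEEP) = 465.0 / (9.0 − 2) = 465.0/7.0 = 66.429 mL/cmH2O.
τ = R × C = 24.0 × 0.06643 L/cmH2O = 1.594 s.
Fraction remaining = e^(−Te/τ) = e^(−1.19/1.594) = 0.474.
Trapped volume = 465.0 × 0.474 = 220.41 mL.

220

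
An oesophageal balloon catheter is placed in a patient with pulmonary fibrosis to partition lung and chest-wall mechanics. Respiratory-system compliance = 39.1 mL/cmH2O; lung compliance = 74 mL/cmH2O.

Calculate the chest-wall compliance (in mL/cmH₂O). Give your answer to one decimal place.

1/Ccw = 1/Crs − 1/CL.
1/Ccw = 1/39.1 − 1/74 = 0.01206.
Ccw = 82.919 mL/cmH2O.

82.9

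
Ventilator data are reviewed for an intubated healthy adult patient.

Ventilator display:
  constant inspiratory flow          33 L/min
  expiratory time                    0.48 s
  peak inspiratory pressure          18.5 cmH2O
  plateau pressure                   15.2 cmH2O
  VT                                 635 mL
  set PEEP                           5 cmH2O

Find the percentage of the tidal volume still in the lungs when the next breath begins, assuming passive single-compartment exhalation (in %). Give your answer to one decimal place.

27.7

Flow: 33 L/min ÷ 60 = 0.55 L/s.
R = (PIP − Pplat)/V̇ = (18.5 − 15.2) / 0.55 = 3.3/0.55 = 6.0 cmH2O·s/L.
C = Vt/(Pplat − PEEP) = 635.0 / (15.2 − 5) = 635.0/10.2 = 62.255 mL/cmH2O.
τ = R × C = 6.0 × 0.06226 L/cmH2O = 0.3736 s.
Fraction remaining at end-expiration = e^(−Te/τ) = e^(−0.48/0.3736) = 0.2767 → 27.67%.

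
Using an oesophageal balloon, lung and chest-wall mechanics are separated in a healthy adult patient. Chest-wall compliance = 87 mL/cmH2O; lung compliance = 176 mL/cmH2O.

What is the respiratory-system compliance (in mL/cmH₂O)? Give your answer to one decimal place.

Lung and chest wall are elastances in series: 1/Crs = 1/CL + 1/Ccw.
1/Crs = 1/176 + 1/87 = 0.01718.
Crs = 58.207 mL/cmH2O.

58.2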